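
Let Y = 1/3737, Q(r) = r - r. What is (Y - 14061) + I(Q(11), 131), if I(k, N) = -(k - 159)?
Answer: -51951773/3737 ≈ -13902.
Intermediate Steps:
Q(r) = 0
I(k, N) = 159 - k (I(k, N) = -(-159 + k) = 159 - k)
Y = 1/3737 ≈ 0.00026759
(Y - 14061) + I(Q(11), 131) = (1/3737 - 14061) + (159 - 1*0) = -52545956/3737 + (159 + 0) = -52545956/3737 + 159 = -51951773/3737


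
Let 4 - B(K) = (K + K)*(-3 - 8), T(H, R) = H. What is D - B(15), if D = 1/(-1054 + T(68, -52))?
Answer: -329325/986 ≈ -334.00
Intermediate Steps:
B(K) = 4 + 22*K (B(K) = 4 - (K + K)*(-3 - 8) = 4 - 2*K*(-11) = 4 - (-22)*K = 4 + 22*K)
D = -1/986 (D = 1/(-1054 + 68) = 1/(-986) = -1/986 ≈ -0.0010142)
D - B(15) = -1/986 - (4 + 22*15) = -1/986 - (4 + 330) = -1/986 - 1*334 = -1/986 - 334 = -329325/986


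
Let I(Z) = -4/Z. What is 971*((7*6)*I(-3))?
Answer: 54376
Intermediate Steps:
971*((7*6)*I(-3)) = 971*((7*6)*(-4/(-3))) = 971*(42*(-4*(-⅓))) = 971*(42*(4/3)) = 971*56 = 54376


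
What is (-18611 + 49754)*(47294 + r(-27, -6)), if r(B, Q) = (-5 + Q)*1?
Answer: 1472534469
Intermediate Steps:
r(B, Q) = -5 + Q
(-18611 + 49754)*(47294 + r(-27, -6)) = (-18611 + 49754)*(47294 + (-5 - 6)) = 31143*(47294 - 11) = 31143*47283 = 1472534469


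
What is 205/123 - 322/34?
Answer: -398/51 ≈ -7.8039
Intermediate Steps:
205/123 - 322/34 = 205*(1/123) - 322*1/34 = 5/3 - 161/17 = -398/51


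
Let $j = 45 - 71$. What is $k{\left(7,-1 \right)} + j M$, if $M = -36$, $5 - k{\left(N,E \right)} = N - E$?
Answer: $933$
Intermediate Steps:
$k{\left(N,E \right)} = 5 + E - N$ ($k{\left(N,E \right)} = 5 - \left(N - E\right) = 5 + \left(E - N\right) = 5 + E - N$)
$j = -26$ ($j = 45 - 71 = -26$)
$k{\left(7,-1 \right)} + j M = \left(5 - 1 - 7\right) - -936 = \left(5 - 1 - 7\right) + 936 = -3 + 936 = 933$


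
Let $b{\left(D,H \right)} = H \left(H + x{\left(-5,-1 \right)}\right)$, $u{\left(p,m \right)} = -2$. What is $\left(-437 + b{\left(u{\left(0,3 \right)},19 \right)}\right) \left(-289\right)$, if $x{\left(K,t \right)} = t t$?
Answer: $16473$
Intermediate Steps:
$x{\left(K,t \right)} = t^{2}$
$b{\left(D,H \right)} = H \left(1 + H\right)$ ($b{\left(D,H \right)} = H \left(H + \left(-1\right)^{2}\right) = H \left(H + 1\right) = H \left(1 + H\right)$)
$\left(-437 + b{\left(u{\left(0,3 \right)},19 \right)}\right) \left(-289\right) = \left(-437 + 19 \left(1 + 19\right)\right) \left(-289\right) = \left(-437 + 19 \cdot 20\right) \left(-289\right) = \left(-437 + 380\right) \left(-289\right) = \left(-57\right) \left(-289\right) = 16473$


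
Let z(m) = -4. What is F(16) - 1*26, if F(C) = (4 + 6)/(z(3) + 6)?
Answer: -21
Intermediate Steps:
F(C) = 5 (F(C) = (4 + 6)/(-4 + 6) = 10/2 = 10*(½) = 5)
F(16) - 1*26 = 5 - 1*26 = 5 - 26 = -21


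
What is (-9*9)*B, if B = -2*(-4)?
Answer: -648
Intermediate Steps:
B = 8
(-9*9)*B = -9*9*8 = -81*8 = -648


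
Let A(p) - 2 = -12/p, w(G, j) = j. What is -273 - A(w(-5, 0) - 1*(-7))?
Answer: -1913/7 ≈ -273.29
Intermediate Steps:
A(p) = 2 - 12/p
-273 - A(w(-5, 0) - 1*(-7)) = -273 - (2 - 12/(0 - 1*(-7))) = -273 - (2 - 12/(0 + 7)) = -273 - (2 - 12/7) = -273 - 1*2/7 = -273 - 2/7 = -1913/7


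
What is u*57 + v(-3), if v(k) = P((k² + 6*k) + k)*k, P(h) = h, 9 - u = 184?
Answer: -9939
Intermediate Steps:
u = -175 (u = 9 - 1*184 = 9 - 184 = -175)
v(k) = k*(k² + 7*k) (v(k) = ((k² + 6*k) + k)*k = (k² + 7*k)*k = k*(k² + 7*k))
u*57 + v(-3) = -175*57 + (-3)²*(7 - 3) = -9975 + 9*4 = -9975 + 36 = -9939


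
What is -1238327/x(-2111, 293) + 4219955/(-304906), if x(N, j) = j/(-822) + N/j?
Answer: 90929341859902747/555261572446 ≈ 1.6376e+5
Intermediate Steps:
x(N, j) = -j/822 + N/j (x(N, j) = j*(-1/822) + N/j = -j/822 + N/j)
-1238327/x(-2111, 293) + 4219955/(-304906) = -1238327/(-1/822*293 - 2111/293) + 4219955/(-304906) = -1238327/(-293/822 - 2111*1/293) + 4219955*(-1/304906) = -1238327/(-293/822 - 2111/293) - 4219955/304906 = -1238327/(-1821091/240846) - 4219955/304906 = -1238327*(-240846/1821091) - 4219955/304906 = 298246104642/1821091 - 4219955/304906 = 90929341859902747/555261572446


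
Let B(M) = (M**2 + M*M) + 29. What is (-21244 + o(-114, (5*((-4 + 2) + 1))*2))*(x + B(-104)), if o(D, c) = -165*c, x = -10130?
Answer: -225938414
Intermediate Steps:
B(M) = 29 + 2*M**2 (B(M) = (M**2 + M**2) + 29 = 2*M**2 + 29 = 29 + 2*M**2)
(-21244 + o(-114, (5*((-4 + 2) + 1))*2))*(x + B(-104)) = (-21244 - 165*5*((-4 + 2) + 1)*2)*(-10130 + (29 + 2*(-104)**2)) = (-21244 - 165*5*(-2 + 1)*2)*(-10130 + (29 + 2*10816)) = (-21244 - 165*5*(-1)*2)*(-10130 + (29 + 21632)) = (-21244 - (-825)*2)*(-10130 + 21661) = (-21244 - 165*(-10))*11531 = (-21244 + 1650)*11531 = -19594*11531 = -225938414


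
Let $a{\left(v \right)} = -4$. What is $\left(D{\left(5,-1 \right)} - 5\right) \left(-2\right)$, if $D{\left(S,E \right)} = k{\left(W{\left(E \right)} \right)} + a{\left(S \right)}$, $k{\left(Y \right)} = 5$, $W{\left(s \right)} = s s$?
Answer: $8$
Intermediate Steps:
$W{\left(s \right)} = s^{2}$
$D{\left(S,E \right)} = 1$ ($D{\left(S,E \right)} = 5 - 4 = 1$)
$\left(D{\left(5,-1 \right)} - 5\right) \left(-2\right) = \left(1 - 5\right) \left(-2\right) = \left(-4\right) \left(-2\right) = 8$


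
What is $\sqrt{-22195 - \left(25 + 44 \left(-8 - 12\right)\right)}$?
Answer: $2 i \sqrt{5335} \approx 146.08 i$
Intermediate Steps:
$\sqrt{-22195 - \left(25 + 44 \left(-8 - 12\right)\right)} = \sqrt{-22195 - -855} = \sqrt{-22195 + \left(-25 + 880\right)} = \sqrt{-22195 + 855} = \sqrt{-21340} = 2 i \sqrt{5335}$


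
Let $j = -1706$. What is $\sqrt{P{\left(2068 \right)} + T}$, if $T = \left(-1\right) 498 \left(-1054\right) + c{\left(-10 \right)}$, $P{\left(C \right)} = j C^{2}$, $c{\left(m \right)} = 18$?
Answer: $i \sqrt{7295395634} \approx 85413.0 i$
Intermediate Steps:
$P{\left(C \right)} = - 1706 C^{2}$
$T = 524910$ ($T = \left(-1\right) 498 \left(-1054\right) + 18 = \left(-498\right) \left(-1054\right) + 18 = 524892 + 18 = 524910$)
$\sqrt{P{\left(2068 \right)} + T} = \sqrt{- 1706 \cdot 2068^{2} + 524910} = \sqrt{\left(-1706\right) 4276624 + 524910} = \sqrt{-7295920544 + 524910} = \sqrt{-7295395634} = i \sqrt{7295395634}$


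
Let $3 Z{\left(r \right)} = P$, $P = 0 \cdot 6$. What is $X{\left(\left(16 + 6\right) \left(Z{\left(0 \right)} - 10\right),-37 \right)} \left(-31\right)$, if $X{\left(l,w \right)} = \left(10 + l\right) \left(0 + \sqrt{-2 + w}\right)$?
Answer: $6510 i \sqrt{39} \approx 40655.0 i$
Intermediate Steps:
$P = 0$
$Z{\left(r \right)} = 0$ ($Z{\left(r \right)} = \frac{1}{3} \cdot 0 = 0$)
$X{\left(l,w \right)} = \sqrt{-2 + w} \left(10 + l\right)$ ($X{\left(l,w \right)} = \left(10 + l\right) \sqrt{-2 + w} = \sqrt{-2 + w} \left(10 + l\right)$)
$X{\left(\left(16 + 6\right) \left(Z{\left(0 \right)} - 10\right),-37 \right)} \left(-31\right) = \sqrt{-2 - 37} \left(10 + \left(16 + 6\right) \left(0 - 10\right)\right) \left(-31\right) = \sqrt{-39} \left(10 + 22 \left(-10\right)\right) \left(-31\right) = i \sqrt{39} \left(10 - 220\right) \left(-31\right) = i \sqrt{39} \left(-210\right) \left(-31\right) = - 210 i \sqrt{39} \left(-31\right) = 6510 i \sqrt{39}$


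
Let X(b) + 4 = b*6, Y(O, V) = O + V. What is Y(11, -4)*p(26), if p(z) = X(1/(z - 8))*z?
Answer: -2002/3 ≈ -667.33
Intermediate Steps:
X(b) = -4 + 6*b (X(b) = -4 + b*6 = -4 + 6*b)
p(z) = z*(-4 + 6/(-8 + z)) (p(z) = (-4 + 6/(z - 8))*z = (-4 + 6/(-8 + z))*z = z*(-4 + 6/(-8 + z)))
Y(11, -4)*p(26) = (11 - 4)*(2*26*(19 - 2*26)/(-8 + 26)) = 7*(2*26*(19 - 52)/18) = 7*(2*26*(1/18)*(-33)) = 7*(-286/3) = -2002/3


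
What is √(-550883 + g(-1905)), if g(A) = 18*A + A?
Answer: I*√587078 ≈ 766.21*I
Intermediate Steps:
g(A) = 19*A
√(-550883 + g(-1905)) = √(-550883 + 19*(-1905)) = √(-550883 - 36195) = √(-587078) = I*√587078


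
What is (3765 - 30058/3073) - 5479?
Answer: -756740/439 ≈ -1723.8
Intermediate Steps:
(3765 - 30058/3073) - 5479 = (3765 - 30058*1/3073) - 5479 = (3765 - 4294/439) - 5479 = 1648541/439 - 5479 = -756740/439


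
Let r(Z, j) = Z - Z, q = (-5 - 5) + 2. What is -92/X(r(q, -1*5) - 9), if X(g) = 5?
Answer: -92/5 ≈ -18.400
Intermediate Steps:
q = -8 (q = -10 + 2 = -8)
r(Z, j) = 0
-92/X(r(q, -1*5) - 9) = -92/5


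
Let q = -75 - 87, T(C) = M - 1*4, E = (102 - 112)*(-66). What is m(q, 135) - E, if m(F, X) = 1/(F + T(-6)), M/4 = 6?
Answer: -93721/142 ≈ -660.01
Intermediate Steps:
M = 24 (M = 4*6 = 24)
E = 660 (E = -10*(-66) = 660)
T(C) = 20 (T(C) = 24 - 1*4 = 24 - 4 = 20)
q = -162
m(F, X) = 1/(20 + F) (m(F, X) = 1/(F + 20) = 1/(20 + F))
m(q, 135) - E = 1/(20 - 162) - 1*660 = 1/(-142) - 660 = -1/142 - 660 = -93721/142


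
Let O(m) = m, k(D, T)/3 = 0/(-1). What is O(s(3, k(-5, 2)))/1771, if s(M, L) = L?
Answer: 0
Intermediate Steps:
k(D, T) = 0 (k(D, T) = 3*(0/(-1)) = 3*(0*(-1)) = 3*0 = 0)
O(s(3, k(-5, 2)))/1771 = 0/1771 = 0*(1/1771) = 0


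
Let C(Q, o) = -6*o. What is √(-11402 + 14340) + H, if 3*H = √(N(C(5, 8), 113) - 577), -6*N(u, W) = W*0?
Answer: √2938 + I*√577/3 ≈ 54.203 + 8.0069*I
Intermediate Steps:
N(u, W) = 0 (N(u, W) = -W*0/6 = -⅙*0 = 0)
H = I*√577/3 (H = √(0 - 577)/3 = √(-577)/3 = (I*√577)/3 = I*√577/3 ≈ 8.0069*I)
√(-11402 + 14340) + H = √(-11402 + 14340) + I*√577/3 = √2938 + I*√577/3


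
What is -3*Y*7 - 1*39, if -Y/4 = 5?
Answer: 381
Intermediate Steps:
Y = -20 (Y = -4*5 = -20)
-3*Y*7 - 1*39 = -3*(-20)*7 - 1*39 = 60*7 - 39 = 420 - 39 = 381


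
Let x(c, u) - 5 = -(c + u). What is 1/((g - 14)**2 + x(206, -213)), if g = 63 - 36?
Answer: 1/181 ≈ 0.0055249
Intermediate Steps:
x(c, u) = 5 - c - u (x(c, u) = 5 - (c + u) = 5 + (-c - u) = 5 - c - u)
g = 27
1/((g - 14)**2 + x(206, -213)) = 1/((27 - 14)**2 + (5 - 1*206 - 1*(-213))) = 1/(13**2 + (5 - 206 + 213)) = 1/(169 + 12) = 1/181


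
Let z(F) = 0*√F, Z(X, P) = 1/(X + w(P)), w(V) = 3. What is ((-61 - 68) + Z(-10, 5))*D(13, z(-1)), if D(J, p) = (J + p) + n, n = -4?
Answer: -8136/7 ≈ -1162.3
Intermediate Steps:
Z(X, P) = 1/(3 + X) (Z(X, P) = 1/(X + 3) = 1/(3 + X))
z(F) = 0
D(J, p) = -4 + J + p (D(J, p) = (J + p) - 4 = -4 + J + p)
((-61 - 68) + Z(-10, 5))*D(13, z(-1)) = ((-61 - 68) + 1/(3 - 10))*(-4 + 13 + 0) = (-129 + 1/(-7))*9 = (-129 - ⅐)*9 = -904/7*9 = -8136/7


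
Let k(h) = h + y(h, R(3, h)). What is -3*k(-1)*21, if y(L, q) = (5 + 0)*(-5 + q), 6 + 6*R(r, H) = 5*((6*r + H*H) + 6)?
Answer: -9219/2 ≈ -4609.5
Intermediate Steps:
R(r, H) = 4 + 5*r + 5*H**2/6 (R(r, H) = -1 + (5*((6*r + H*H) + 6))/6 = -1 + (5*((6*r + H**2) + 6))/6 = -1 + (5*((H**2 + 6*r) + 6))/6 = -1 + (5*(6 + H**2 + 6*r))/6 = -1 + (30 + 5*H**2 + 30*r)/6 = -1 + (5 + 5*r + 5*H**2/6) = 4 + 5*r + 5*H**2/6)
y(L, q) = -25 + 5*q (y(L, q) = 5*(-5 + q) = -25 + 5*q)
k(h) = 70 + h + 25*h**2/6 (k(h) = h + (-25 + 5*(4 + 5*3 + 5*h**2/6)) = h + (-25 + 5*(4 + 15 + 5*h**2/6)) = h + (-25 + 5*(19 + 5*h**2/6)) = h + (-25 + (95 + 25*h**2/6)) = h + (70 + 25*h**2/6) = 70 + h + 25*h**2/6)
-3*k(-1)*21 = -3*(70 - 1 + (25/6)*(-1)**2)*21 = -3*(70 - 1 + (25/6)*1)*21 = -3*(70 - 1 + 25/6)*21 = -3*439/6*21 = -439/2*21 = -9219/2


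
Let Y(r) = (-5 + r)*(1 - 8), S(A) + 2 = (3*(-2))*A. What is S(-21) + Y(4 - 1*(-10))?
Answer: 61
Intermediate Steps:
S(A) = -2 - 6*A (S(A) = -2 + (3*(-2))*A = -2 - 6*A)
Y(r) = 35 - 7*r (Y(r) = (-5 + r)*(-7) = 35 - 7*r)
S(-21) + Y(4 - 1*(-10)) = (-2 - 6*(-21)) + (35 - 7*(4 - 1*(-10))) = (-2 + 126) + (35 - 7*(4 + 10)) = 124 + (35 - 7*14) = 124 + (35 - 98) = 124 - 63 = 61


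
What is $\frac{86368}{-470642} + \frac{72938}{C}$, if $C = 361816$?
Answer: $\frac{769590477}{42571451468} \approx 0.018078$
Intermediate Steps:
$\frac{86368}{-470642} + \frac{72938}{C} = \frac{86368}{-470642} + \frac{72938}{361816} = 86368 \left(- \frac{1}{470642}\right) + 72938 \cdot \frac{1}{361816} = - \frac{43184}{235321} + \frac{36469}{180908} = \frac{769590477}{42571451468}$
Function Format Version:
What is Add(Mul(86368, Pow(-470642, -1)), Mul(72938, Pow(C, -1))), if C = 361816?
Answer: Rational(769590477, 42571451468) ≈ 0.018078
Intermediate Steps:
Add(Mul(86368, Pow(-470642, -1)), Mul(72938, Pow(C, -1))) = Add(Mul(86368, Pow(-470642, -1)), Mul(72938, Pow(361816, -1))) = Add(Mul(86368, Rational(-1, 470642)), Mul(72938, Rational(1, 361816))) = Add(Rational(-43184, 235321), Rational(36469, 180908)) = Rational(769590477, 42571451468)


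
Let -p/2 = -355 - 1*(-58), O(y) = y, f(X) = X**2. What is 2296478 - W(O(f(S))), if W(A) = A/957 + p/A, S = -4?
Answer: 17581551211/7656 ≈ 2.2964e+6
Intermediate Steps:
p = 594 (p = -2*(-355 - 1*(-58)) = -2*(-355 + 58) = -2*(-297) = 594)
W(A) = 594/A + A/957 (W(A) = A/957 + 594/A = 594/A + A/957)
2296478 - W(O(f(S))) = 2296478 - (594/((-4)**2) + (1/957)*(-4)**2) = 2296478 - (594/16 + (1/957)*16) = 2296478 - (594*(1/16) + 16/957) = 2296478 - (297/8 + 16/957) = 2296478 - 1*284357/7656 = 2296478 - 284357/7656 = 17581551211/7656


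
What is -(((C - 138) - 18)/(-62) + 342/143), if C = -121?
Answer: -60815/8866 ≈ -6.8594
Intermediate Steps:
-(((C - 138) - 18)/(-62) + 342/143) = -(((-121 - 138) - 18)/(-62) + 342/143) = -((-259 - 18)*(-1/62) + 342*(1/143)) = -(-277*(-1/62) + 342/143) = -(277/62 + 342/143) = -1*60815/8866 = -60815/8866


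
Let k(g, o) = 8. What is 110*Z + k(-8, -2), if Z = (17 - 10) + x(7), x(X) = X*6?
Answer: 5398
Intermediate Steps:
x(X) = 6*X
Z = 49 (Z = (17 - 10) + 6*7 = 7 + 42 = 49)
110*Z + k(-8, -2) = 110*49 + 8 = 5390 + 8 = 5398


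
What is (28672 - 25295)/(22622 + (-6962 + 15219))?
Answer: 3377/30879 ≈ 0.10936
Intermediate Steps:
(28672 - 25295)/(22622 + (-6962 + 15219)) = 3377/(22622 + 8257) = 3377/30879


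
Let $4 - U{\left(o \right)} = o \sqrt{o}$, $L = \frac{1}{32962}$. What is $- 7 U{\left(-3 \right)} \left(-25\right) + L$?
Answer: $\frac{23073401}{32962} + 525 i \sqrt{3} \approx 700.0 + 909.33 i$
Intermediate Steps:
$L = \frac{1}{32962} \approx 3.0338 \cdot 10^{-5}$
$U{\left(o \right)} = 4 - o^{\frac{3}{2}}$ ($U{\left(o \right)} = 4 - o \sqrt{o} = 4 - o^{\frac{3}{2}}$)
$- 7 U{\left(-3 \right)} \left(-25\right) + L = - 7 \left(4 - \left(-3\right)^{\frac{3}{2}}\right) \left(-25\right) + \frac{1}{32962} = - 7 \left(4 - - 3 i \sqrt{3}\right) \left(-25\right) + \frac{1}{32962} = - 7 \left(4 + 3 i \sqrt{3}\right) \left(-25\right) + \frac{1}{32962} = \left(-28 - 21 i \sqrt{3}\right) \left(-25\right) + \frac{1}{32962} = \left(700 + 525 i \sqrt{3}\right) + \frac{1}{32962} = \frac{23073401}{32962} + 525 i \sqrt{3}$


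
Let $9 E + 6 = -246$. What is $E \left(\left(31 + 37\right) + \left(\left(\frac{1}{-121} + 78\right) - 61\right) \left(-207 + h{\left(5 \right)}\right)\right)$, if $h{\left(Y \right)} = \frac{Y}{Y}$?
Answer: $\frac{11628624}{121} \approx 96104.0$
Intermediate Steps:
$E = -28$ ($E = - \frac{2}{3} + \frac{1}{9} \left(-246\right) = - \frac{2}{3} - \frac{82}{3} = -28$)
$h{\left(Y \right)} = 1$
$E \left(\left(31 + 37\right) + \left(\left(\frac{1}{-121} + 78\right) - 61\right) \left(-207 + h{\left(5 \right)}\right)\right) = - 28 \left(\left(31 + 37\right) + \left(\left(\frac{1}{-121} + 78\right) - 61\right) \left(-207 + 1\right)\right) = - 28 \left(68 + \left(\left(- \frac{1}{121} + 78\right) - 61\right) \left(-206\right)\right) = - 28 \left(68 + \left(\frac{9437}{121} - 61\right) \left(-206\right)\right) = - 28 \left(68 + \frac{2056}{121} \left(-206\right)\right) = - 28 \left(68 - \frac{423536}{121}\right) = \left(-28\right) \left(- \frac{415308}{121}\right) = \frac{11628624}{121}$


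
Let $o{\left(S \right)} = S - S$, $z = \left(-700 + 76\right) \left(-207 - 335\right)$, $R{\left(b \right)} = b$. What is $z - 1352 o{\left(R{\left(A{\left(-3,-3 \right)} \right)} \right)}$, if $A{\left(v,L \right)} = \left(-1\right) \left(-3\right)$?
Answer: $338208$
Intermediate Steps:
$A{\left(v,L \right)} = 3$
$z = 338208$ ($z = \left(-624\right) \left(-542\right) = 338208$)
$o{\left(S \right)} = 0$
$z - 1352 o{\left(R{\left(A{\left(-3,-3 \right)} \right)} \right)} = 338208 - 0 = 338208 + 0 = 338208$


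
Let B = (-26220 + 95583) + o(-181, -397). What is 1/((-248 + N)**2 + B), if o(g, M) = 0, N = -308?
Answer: 1/378499 ≈ 2.6420e-6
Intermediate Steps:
B = 69363 (B = (-26220 + 95583) + 0 = 69363 + 0 = 69363)
1/((-248 + N)**2 + B) = 1/((-248 - 308)**2 + 69363) = 1/((-556)**2 + 69363) = 1/(309136 + 69363) = 1/378499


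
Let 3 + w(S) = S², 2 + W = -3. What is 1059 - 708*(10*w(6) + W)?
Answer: -229041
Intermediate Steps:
W = -5 (W = -2 - 3 = -5)
w(S) = -3 + S²
1059 - 708*(10*w(6) + W) = 1059 - 708*(10*(-3 + 6²) - 5) = 1059 - 708*(10*(-3 + 36) - 5) = 1059 - 708*(10*33 - 5) = 1059 - 708*(330 - 5) = 1059 - 708*325 = 1059 - 230100 = -229041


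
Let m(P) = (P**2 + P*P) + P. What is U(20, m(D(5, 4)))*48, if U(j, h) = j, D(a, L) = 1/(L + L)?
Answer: 960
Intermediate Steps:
D(a, L) = 1/(2*L)
m(P) = P + 2*P**2 (m(P) = (P**2 + P**2) + P = 2*P**2 + P = P + 2*P**2)
U(20, m(D(5, 4)))*48 = 20*48 = 960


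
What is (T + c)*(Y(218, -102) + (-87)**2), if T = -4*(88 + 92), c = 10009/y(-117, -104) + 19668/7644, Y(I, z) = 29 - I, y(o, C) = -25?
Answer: -26273918808/3185 ≈ -8.2493e+6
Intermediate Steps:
c = -6334758/15925 (c = 10009/(-25) + 19668/7644 = 10009*(-1/25) + 19668*(1/7644) = -10009/25 + 1639/637 = -6334758/15925 ≈ -397.79)
T = -720 (T = -4*180 = -720)
(T + c)*(Y(218, -102) + (-87)**2) = (-720 - 6334758/15925)*((29 - 1*218) + (-87)**2) = -17800758*((29 - 218) + 7569)/15925 = -17800758*(-189 + 7569)/15925 = -17800758/15925*7380 = -26273918808/3185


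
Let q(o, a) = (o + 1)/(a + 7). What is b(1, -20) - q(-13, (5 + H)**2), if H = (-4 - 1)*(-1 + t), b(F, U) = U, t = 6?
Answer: -8128/407 ≈ -19.971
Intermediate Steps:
H = -25 (H = (-4 - 1)*(-1 + 6) = -5*5 = -25)
q(o, a) = (1 + o)/(7 + a)
b(1, -20) - q(-13, (5 + H)**2) = -20 - (1 - 13)/(7 + (5 - 25)**2) = -20 - (-12)/(7 + (-20)**2) = -20 - (-12)/(7 + 400) = -20 - (-12)/407 = -20 - 1*(-12/407) = -20 + 12/407 = -8128/407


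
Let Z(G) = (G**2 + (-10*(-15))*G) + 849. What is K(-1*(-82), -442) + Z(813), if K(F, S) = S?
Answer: 783326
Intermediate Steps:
Z(G) = 849 + G**2 + 150*G (Z(G) = (G**2 + 150*G) + 849 = 849 + G**2 + 150*G)
K(-1*(-82), -442) + Z(813) = -442 + (849 + 813**2 + 150*813) = -442 + (849 + 660969 + 121950) = -442 + 783768 = 783326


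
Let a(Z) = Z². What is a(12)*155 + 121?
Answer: 22441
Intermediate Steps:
a(12)*155 + 121 = 12²*155 + 121 = 144*155 + 121 = 22320 + 121 = 22441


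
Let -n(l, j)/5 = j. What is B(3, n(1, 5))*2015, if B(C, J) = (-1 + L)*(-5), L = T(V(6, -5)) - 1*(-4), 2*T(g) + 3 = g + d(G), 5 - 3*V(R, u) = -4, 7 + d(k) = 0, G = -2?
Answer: 10075/2 ≈ 5037.5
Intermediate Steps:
n(l, j) = -5*j
d(k) = -7 (d(k) = -7 + 0 = -7)
V(R, u) = 3 (V(R, u) = 5/3 - 1/3*(-4) = 5/3 + 4/3 = 3)
T(g) = -5 + g/2 (T(g) = -3/2 + (g - 7)/2 = -3/2 + (-7 + g)/2 = -3/2 + (-7/2 + g/2) = -5 + g/2)
L = 1/2 (L = (-5 + (1/2)*3) - 1*(-4) = (-5 + 3/2) + 4 = -7/2 + 4 = 1/2 ≈ 0.50000)
B(C, J) = 5/2 (B(C, J) = (-1 + 1/2)*(-5) = -1/2*(-5) = 5/2)
B(3, n(1, 5))*2015 = (5/2)*2015 = 10075/2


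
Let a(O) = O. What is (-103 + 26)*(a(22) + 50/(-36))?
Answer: -28567/18 ≈ -1587.1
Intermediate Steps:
(-103 + 26)*(a(22) + 50/(-36)) = (-103 + 26)*(22 + 50/(-36)) = -77*(22 + 50*(-1/36)) = -77*(22 - 25/18) = -77*371/18 = -28567/18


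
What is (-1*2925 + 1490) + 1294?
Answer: -141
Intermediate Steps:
(-1*2925 + 1490) + 1294 = (-2925 + 1490) + 1294 = -1435 + 1294 = -141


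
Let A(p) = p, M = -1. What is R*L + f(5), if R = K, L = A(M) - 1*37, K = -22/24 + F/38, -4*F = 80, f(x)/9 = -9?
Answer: -157/6 ≈ -26.167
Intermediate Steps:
f(x) = -81 (f(x) = 9*(-9) = -81)
F = -20 (F = -1/4*80 = -20)
K = -329/228 (K = -22/24 - 20/38 = -22*1/24 - 20*1/38 = -11/12 - 10/19 = -329/228 ≈ -1.4430)
L = -38 (L = -1 - 1*37 = -1 - 37 = -38)
R = -329/228 ≈ -1.4430
R*L + f(5) = -329/228*(-38) - 81 = 329/6 - 81 = -157/6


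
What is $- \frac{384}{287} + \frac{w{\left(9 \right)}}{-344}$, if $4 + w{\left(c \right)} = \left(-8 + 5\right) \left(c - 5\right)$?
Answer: $- \frac{15938}{12341} \approx -1.2915$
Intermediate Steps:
$w{\left(c \right)} = 11 - 3 c$ ($w{\left(c \right)} = -4 + \left(-8 + 5\right) \left(c - 5\right) = -4 - 3 \left(-5 + c\right) = -4 - \left(-15 + 3 c\right) = 11 - 3 c$)
$- \frac{384}{287} + \frac{w{\left(9 \right)}}{-344} = - \frac{384}{287} + \frac{11 - 27}{-344} = \left(-384\right) \frac{1}{287} + \left(11 - 27\right) \left(- \frac{1}{344}\right) = - \frac{384}{287} - - \frac{2}{43} = - \frac{384}{287} + \frac{2}{43} = - \frac{15938}{12341}$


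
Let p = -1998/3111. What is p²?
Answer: 443556/1075369 ≈ 0.41247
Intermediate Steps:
p = -666/1037 (p = -1998/3111 = -1*666/1037 = -666/1037 ≈ -0.64224)
p² = (-666/1037)² = 443556/1075369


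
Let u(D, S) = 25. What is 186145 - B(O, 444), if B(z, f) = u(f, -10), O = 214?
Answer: 186120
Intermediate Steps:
B(z, f) = 25
186145 - B(O, 444) = 186145 - 1*25 = 186145 - 25 = 186120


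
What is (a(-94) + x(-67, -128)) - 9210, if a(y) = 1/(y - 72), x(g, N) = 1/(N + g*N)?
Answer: -6457908781/701184 ≈ -9210.0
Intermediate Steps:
x(g, N) = 1/(N + N*g)
a(y) = 1/(-72 + y)
(a(-94) + x(-67, -128)) - 9210 = (1/(-72 - 94) + 1/((-128)*(1 - 67))) - 9210 = (1/(-166) - 1/128/(-66)) - 9210 = (-1/166 - 1/128*(-1/66)) - 9210 = (-1/166 + 1/8448) - 9210 = -4141/701184 - 9210 = -6457908781/701184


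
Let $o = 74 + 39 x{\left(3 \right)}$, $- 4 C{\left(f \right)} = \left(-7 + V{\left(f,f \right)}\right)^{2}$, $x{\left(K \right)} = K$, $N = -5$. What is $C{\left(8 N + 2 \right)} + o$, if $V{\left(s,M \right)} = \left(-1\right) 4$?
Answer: $\frac{643}{4} \approx 160.75$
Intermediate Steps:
$V{\left(s,M \right)} = -4$
$C{\left(f \right)} = - \frac{121}{4}$ ($C{\left(f \right)} = - \frac{\left(-7 - 4\right)^{2}}{4} = - \frac{\left(-11\right)^{2}}{4} = \left(- \frac{1}{4}\right) 121 = - \frac{121}{4}$)
$o = 191$ ($o = 74 + 39 \cdot 3 = 74 + 117 = 191$)
$C{\left(8 N + 2 \right)} + o = - \frac{121}{4} + 191 = \frac{643}{4}$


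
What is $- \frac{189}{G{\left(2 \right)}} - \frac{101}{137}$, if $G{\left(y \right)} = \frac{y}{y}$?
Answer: $- \frac{25994}{137} \approx -189.74$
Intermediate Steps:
$G{\left(y \right)} = 1$
$- \frac{189}{G{\left(2 \right)}} - \frac{101}{137} = - \frac{189}{1} - \frac{101}{137} = \left(-189\right) 1 - \frac{101}{137} = -189 - \frac{101}{137} = - \frac{25994}{137}$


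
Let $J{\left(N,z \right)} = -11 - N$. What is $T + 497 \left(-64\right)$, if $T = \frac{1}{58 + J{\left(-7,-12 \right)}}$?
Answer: $- \frac{1717631}{54} \approx -31808.0$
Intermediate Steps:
$T = \frac{1}{54}$ ($T = \frac{1}{58 - 4} = \frac{1}{54} \approx 0.018519$)
$T + 497 \left(-64\right) = \frac{1}{54} + 497 \left(-64\right) = \frac{1}{54} - 31808 = - \frac{1717631}{54}$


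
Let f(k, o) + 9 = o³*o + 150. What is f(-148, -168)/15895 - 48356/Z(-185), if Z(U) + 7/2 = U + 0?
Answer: 301853294749/5992415 ≈ 50373.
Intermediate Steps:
Z(U) = -7/2 + U (Z(U) = -7/2 + (U + 0) = -7/2 + U)
f(k, o) = 141 + o⁴ (f(k, o) = -9 + (o³*o + 150) = -9 + (o⁴ + 150) = -9 + (150 + o⁴) = 141 + o⁴)
f(-148, -168)/15895 - 48356/Z(-185) = (141 + (-168)⁴)/15895 - 48356/(-7/2 - 185) = (141 + 796594176)*(1/15895) - 48356/(-377/2) = 796594317*(1/15895) - 48356*(-2/377) = 796594317/15895 + 96712/377 = 301853294749/5992415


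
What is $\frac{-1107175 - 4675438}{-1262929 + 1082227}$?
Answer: $\frac{5782613}{180702} \approx 32.001$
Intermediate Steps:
$\frac{-1107175 - 4675438}{-1262929 + 1082227} = - \frac{5782613}{-180702} = \left(-5782613\right) \left(- \frac{1}{180702}\right) = \frac{5782613}{180702}$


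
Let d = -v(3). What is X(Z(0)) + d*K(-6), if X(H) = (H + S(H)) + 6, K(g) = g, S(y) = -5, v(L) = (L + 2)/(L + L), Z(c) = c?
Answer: 6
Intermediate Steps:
v(L) = (2 + L)/(2*L) (v(L) = (2 + L)/((2*L)) = (2 + L)*(1/(2*L)) = (2 + L)/(2*L))
X(H) = 1 + H (X(H) = (H - 5) + 6 = (-5 + H) + 6 = 1 + H)
d = -⅚ (d = -(2 + 3)/(2*3) = -5/(2*3) = -1*⅚ = -⅚ ≈ -0.83333)
X(Z(0)) + d*K(-6) = (1 + 0) - ⅚*(-6) = 1 + 5 = 6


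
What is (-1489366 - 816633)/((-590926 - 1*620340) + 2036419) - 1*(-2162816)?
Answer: 1784651804849/825153 ≈ 2.1628e+6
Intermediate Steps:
(-1489366 - 816633)/((-590926 - 1*620340) + 2036419) - 1*(-2162816) = -2305999/((-590926 - 620340) + 2036419) + 2162816 = -2305999/(-1211266 + 2036419) + 2162816 = -2305999/825153 + 2162816 = 1784651804849/825153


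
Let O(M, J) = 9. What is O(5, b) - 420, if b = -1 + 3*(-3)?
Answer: -411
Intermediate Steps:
b = -10 (b = -1 - 9 = -10)
O(5, b) - 420 = 9 - 420 = -411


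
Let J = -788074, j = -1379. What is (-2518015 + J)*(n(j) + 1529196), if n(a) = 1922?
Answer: -5062012377502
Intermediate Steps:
(-2518015 + J)*(n(j) + 1529196) = (-2518015 - 788074)*(1922 + 1529196) = -3306089*1531118 = -5062012377502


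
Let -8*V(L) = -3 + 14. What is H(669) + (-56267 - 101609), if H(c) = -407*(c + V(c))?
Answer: -3436795/8 ≈ -4.2960e+5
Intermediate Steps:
V(L) = -11/8 (V(L) = -(-3 + 14)/8 = -1/8*11 = -11/8)
H(c) = 4477/8 - 407*c (H(c) = -407*(c - 11/8) = -407*(-11/8 + c) = 4477/8 - 407*c)
H(669) + (-56267 - 101609) = (4477/8 - 407*669) + (-56267 - 101609) = (4477/8 - 272283) - 157876 = -2173787/8 - 157876 = -3436795/8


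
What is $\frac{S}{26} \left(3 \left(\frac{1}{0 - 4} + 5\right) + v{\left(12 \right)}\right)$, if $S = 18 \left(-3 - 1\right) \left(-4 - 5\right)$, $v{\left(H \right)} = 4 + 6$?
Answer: $\frac{7857}{13} \approx 604.38$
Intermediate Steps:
$v{\left(H \right)} = 10$
$S = 648$ ($S = 18 \left(\left(-4\right) \left(-9\right)\right) = 18 \cdot 36 = 648$)
$\frac{S}{26} \left(3 \left(\frac{1}{0 - 4} + 5\right) + v{\left(12 \right)}\right) = \frac{648}{26} \left(3 \left(\frac{1}{0 - 4} + 5\right) + 10\right) = 648 \cdot \frac{1}{26} \left(3 \left(\frac{1}{-4} + 5\right) + 10\right) = \frac{324 \left(3 \left(- \frac{1}{4} + 5\right) + 10\right)}{13} = \frac{324 \left(3 \cdot \frac{19}{4} + 10\right)}{13} = \frac{324 \left(\frac{57}{4} + 10\right)}{13} = \frac{324}{13} \cdot \frac{97}{4} = \frac{7857}{13}$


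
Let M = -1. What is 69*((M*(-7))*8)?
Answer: 3864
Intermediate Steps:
69*((M*(-7))*8) = 69*(-1*(-7)*8) = 69*(7*8) = 69*56 = 3864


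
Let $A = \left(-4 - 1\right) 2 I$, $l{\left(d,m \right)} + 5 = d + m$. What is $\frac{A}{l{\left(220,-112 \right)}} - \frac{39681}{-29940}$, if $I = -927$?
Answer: $\frac{911427}{9980} \approx 91.325$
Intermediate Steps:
$l{\left(d,m \right)} = -5 + d + m$ ($l{\left(d,m \right)} = -5 + \left(d + m\right) = -5 + d + m$)
$A = 9270$ ($A = \left(-4 - 1\right) 2 \left(-927\right) = \left(-5\right) 2 \left(-927\right) = \left(-10\right) \left(-927\right) = 9270$)
$\frac{A}{l{\left(220,-112 \right)}} - \frac{39681}{-29940} = \frac{9270}{-5 + 220 - 112} - \frac{39681}{-29940} = \frac{9270}{103} - - \frac{13227}{9980} = 9270 \cdot \frac{1}{103} + \frac{13227}{9980} = 90 + \frac{13227}{9980} = \frac{911427}{9980}$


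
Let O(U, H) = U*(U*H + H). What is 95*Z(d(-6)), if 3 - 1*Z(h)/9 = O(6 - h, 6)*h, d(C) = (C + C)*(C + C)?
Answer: -13966237755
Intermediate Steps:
O(U, H) = U*(H + H*U) (O(U, H) = U*(H*U + H) = U*(H + H*U))
d(C) = 4*C² (d(C) = (2*C)*(2*C) = 4*C²)
Z(h) = 27 - 54*h*(6 - h)*(7 - h) (Z(h) = 27 - 9*6*(6 - h)*(1 + (6 - h))*h = 27 - 9*6*(6 - h)*(7 - h)*h = 27 - 54*h*(6 - h)*(7 - h))
95*Z(d(-6)) = 95*(27 - 54*4*(-6)²*(-7 + 4*(-6)²)*(-6 + 4*(-6)²)) = 95*(27 - 54*4*36*(-7 + 4*36)*(-6 + 4*36)) = 95*(27 - 54*144*(-7 + 144)*(-6 + 144)) = 95*(27 - 54*144*137*138) = 95*(27 - 147013056) = 95*(-147013029) = -13966237755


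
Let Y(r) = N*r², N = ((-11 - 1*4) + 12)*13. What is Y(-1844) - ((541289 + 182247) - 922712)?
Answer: -132413928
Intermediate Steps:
N = -39 (N = ((-11 - 4) + 12)*13 = (-15 + 12)*13 = -3*13 = -39)
Y(r) = -39*r²
Y(-1844) - ((541289 + 182247) - 922712) = -39*(-1844)² - ((541289 + 182247) - 922712) = -39*3400336 - (723536 - 922712) = -132613104 - 1*(-199176) = -132613104 + 199176 = -132413928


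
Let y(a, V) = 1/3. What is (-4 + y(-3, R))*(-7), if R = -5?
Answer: 77/3 ≈ 25.667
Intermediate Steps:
y(a, V) = ⅓
(-4 + y(-3, R))*(-7) = (-4 + ⅓)*(-7) = -11/3*(-7) = 77/3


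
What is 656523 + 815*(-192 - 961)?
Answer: -283172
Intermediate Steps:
656523 + 815*(-192 - 961) = 656523 + 815*(-1153) = 656523 - 939695 = -283172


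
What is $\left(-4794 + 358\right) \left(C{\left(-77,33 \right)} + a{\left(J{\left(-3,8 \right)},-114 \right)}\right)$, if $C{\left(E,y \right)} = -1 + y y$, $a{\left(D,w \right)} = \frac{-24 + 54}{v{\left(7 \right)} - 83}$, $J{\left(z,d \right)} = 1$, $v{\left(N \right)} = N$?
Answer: $- \frac{91667722}{19} \approx -4.8246 \cdot 10^{6}$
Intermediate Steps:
$a{\left(D,w \right)} = - \frac{15}{38}$ ($a{\left(D,w \right)} = \frac{-24 + 54}{7 - 83} = \frac{30}{-76} = 30 \left(- \frac{1}{76}\right) = - \frac{15}{38}$)
$C{\left(E,y \right)} = -1 + y^{2}$
$\left(-4794 + 358\right) \left(C{\left(-77,33 \right)} + a{\left(J{\left(-3,8 \right)},-114 \right)}\right) = \left(-4794 + 358\right) \left(\left(-1 + 33^{2}\right) - \frac{15}{38}\right) = - 4436 \left(\left(-1 + 1089\right) - \frac{15}{38}\right) = - 4436 \left(1088 - \frac{15}{38}\right) = \left(-4436\right) \frac{41329}{38} = - \frac{91667722}{19}$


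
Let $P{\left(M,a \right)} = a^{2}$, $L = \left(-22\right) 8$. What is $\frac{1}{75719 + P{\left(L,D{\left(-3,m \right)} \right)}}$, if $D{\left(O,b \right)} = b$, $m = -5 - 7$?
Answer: $\frac{1}{75863} \approx 1.3182 \cdot 10^{-5}$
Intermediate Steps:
$L = -176$
$m = -12$ ($m = -5 - 7 = -12$)
$\frac{1}{75719 + P{\left(L,D{\left(-3,m \right)} \right)}} = \frac{1}{75719 + \left(-12\right)^{2}} = \frac{1}{75719 + 144} = \frac{1}{75863}$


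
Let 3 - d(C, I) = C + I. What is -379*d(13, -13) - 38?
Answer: -1175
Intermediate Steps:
d(C, I) = 3 - C - I (d(C, I) = 3 - (C + I) = 3 + (-C - I) = 3 - C - I)
-379*d(13, -13) - 38 = -379*(3 - 1*13 - 1*(-13)) - 38 = -379*(3 - 13 + 13) - 38 = -379*3 - 38 = -1137 - 38 = -1175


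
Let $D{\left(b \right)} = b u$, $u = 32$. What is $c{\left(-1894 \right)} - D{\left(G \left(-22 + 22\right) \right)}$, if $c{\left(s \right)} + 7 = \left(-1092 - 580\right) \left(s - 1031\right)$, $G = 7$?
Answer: $4890593$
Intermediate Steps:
$c{\left(s \right)} = 1723825 - 1672 s$ ($c{\left(s \right)} = -7 + \left(-1092 - 580\right) \left(s - 1031\right) = -7 - 1672 \left(-1031 + s\right) = -7 - \left(-1723832 + 1672 s\right) = 1723825 - 1672 s$)
$D{\left(b \right)} = 32 b$ ($D{\left(b \right)} = b 32 = 32 b$)
$c{\left(-1894 \right)} - D{\left(G \left(-22 + 22\right) \right)} = \left(1723825 - -3166768\right) - 32 \cdot 7 \left(-22 + 22\right) = \left(1723825 + 3166768\right) - 32 \cdot 7 \cdot 0 = 4890593 - 32 \cdot 0 = 4890593 - 0 = 4890593 + 0 = 4890593$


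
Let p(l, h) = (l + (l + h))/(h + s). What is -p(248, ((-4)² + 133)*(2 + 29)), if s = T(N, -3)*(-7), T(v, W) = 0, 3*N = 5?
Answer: -165/149 ≈ -1.1074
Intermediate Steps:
N = 5/3 (N = (⅓)*5 = 5/3 ≈ 1.6667)
s = 0 (s = 0*(-7) = 0)
p(l, h) = (h + 2*l)/h (p(l, h) = (l + (l + h))/(h + 0) = (l + (h + l))/h = (h + 2*l)/h)
-p(248, ((-4)² + 133)*(2 + 29)) = -(((-4)² + 133)*(2 + 29) + 2*248)/(((-4)² + 133)*(2 + 29)) = -((16 + 133)*31 + 496)/((16 + 133)*31) = -(149*31 + 496)/(149*31) = -(4619 + 496)/4619 = -5115/4619 = -1*165/149 = -165/149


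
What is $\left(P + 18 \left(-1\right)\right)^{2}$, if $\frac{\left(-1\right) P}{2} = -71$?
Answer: $15376$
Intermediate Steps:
$P = 142$ ($P = \left(-2\right) \left(-71\right) = 142$)
$\left(P + 18 \left(-1\right)\right)^{2} = \left(142 + 18 \left(-1\right)\right)^{2} = \left(142 - 18\right)^{2} = 124^{2} = 15376$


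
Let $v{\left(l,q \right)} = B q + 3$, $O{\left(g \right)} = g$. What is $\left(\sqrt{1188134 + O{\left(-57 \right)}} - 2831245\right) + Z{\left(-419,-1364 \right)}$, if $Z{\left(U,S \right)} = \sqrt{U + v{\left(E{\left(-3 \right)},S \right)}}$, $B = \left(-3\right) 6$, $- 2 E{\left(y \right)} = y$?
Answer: $-2831245 + \sqrt{1188077} + 2 \sqrt{6034} \approx -2.83 \cdot 10^{6}$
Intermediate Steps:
$E{\left(y \right)} = - \frac{y}{2}$
$B = -18$
$v{\left(l,q \right)} = 3 - 18 q$ ($v{\left(l,q \right)} = - 18 q + 3 = 3 - 18 q$)
$Z{\left(U,S \right)} = \sqrt{3 + U - 18 S}$ ($Z{\left(U,S \right)} = \sqrt{U - \left(-3 + 18 S\right)} = \sqrt{3 + U - 18 S}$)
$\left(\sqrt{1188134 + O{\left(-57 \right)}} - 2831245\right) + Z{\left(-419,-1364 \right)} = \left(\sqrt{1188134 - 57} - 2831245\right) + \sqrt{3 - 419 - -24552} = \left(\sqrt{1188077} - 2831245\right) + \sqrt{3 - 419 + 24552} = \left(-2831245 + \sqrt{1188077}\right) + \sqrt{24136} = \left(-2831245 + \sqrt{1188077}\right) + 2 \sqrt{6034} = -2831245 + \sqrt{1188077} + 2 \sqrt{6034}$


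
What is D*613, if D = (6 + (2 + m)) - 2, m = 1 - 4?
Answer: 1839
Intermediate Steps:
m = -3
D = 3 (D = (6 + (2 - 3)) - 2 = (6 - 1) - 2 = 5 - 2 = 3)
D*613 = 3*613 = 1839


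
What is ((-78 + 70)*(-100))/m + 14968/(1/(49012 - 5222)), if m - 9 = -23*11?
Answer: 39982371720/61 ≈ 6.5545e+8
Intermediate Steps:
m = -244 (m = 9 - 23*11 = 9 - 253 = -244)
((-78 + 70)*(-100))/m + 14968/(1/(49012 - 5222)) = ((-78 + 70)*(-100))/(-244) + 14968/(1/(49012 - 5222)) = -8*(-100)*(-1/244) + 14968/(1/43790) = 800*(-1/244) + 14968/(1/43790) = -200/61 + 14968*43790 = -200/61 + 655448720 = 39982371720/61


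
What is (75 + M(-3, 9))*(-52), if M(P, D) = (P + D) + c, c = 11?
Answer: -4784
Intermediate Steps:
M(P, D) = 11 + D + P (M(P, D) = (P + D) + 11 = (D + P) + 11 = 11 + D + P)
(75 + M(-3, 9))*(-52) = (75 + (11 + 9 - 3))*(-52) = (75 + 17)*(-52) = 92*(-52) = -4784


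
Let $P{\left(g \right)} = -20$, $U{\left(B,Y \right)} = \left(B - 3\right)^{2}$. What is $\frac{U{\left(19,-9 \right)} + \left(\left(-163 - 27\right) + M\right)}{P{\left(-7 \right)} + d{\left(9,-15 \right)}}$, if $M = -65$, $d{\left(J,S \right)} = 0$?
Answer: $- \frac{1}{20} \approx -0.05$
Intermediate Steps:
$U{\left(B,Y \right)} = \left(-3 + B\right)^{2}$
$\frac{U{\left(19,-9 \right)} + \left(\left(-163 - 27\right) + M\right)}{P{\left(-7 \right)} + d{\left(9,-15 \right)}} = \frac{\left(-3 + 19\right)^{2} - 255}{-20 + 0} = \frac{16^{2} - 255}{-20} = \left(256 - 255\right) \left(- \frac{1}{20}\right) = 1 \left(- \frac{1}{20}\right) = - \frac{1}{20}$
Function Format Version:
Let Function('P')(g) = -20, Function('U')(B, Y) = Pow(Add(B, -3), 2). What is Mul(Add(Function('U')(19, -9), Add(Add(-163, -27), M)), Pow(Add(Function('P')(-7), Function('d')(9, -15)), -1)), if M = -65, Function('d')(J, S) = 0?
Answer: Rational(-1, 20) ≈ -0.050000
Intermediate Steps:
Function('U')(B, Y) = Pow(Add(-3, B), 2)
Mul(Add(Function('U')(19, -9), Add(Add(-163, -27), M)), Pow(Add(Function('P')(-7), Function('d')(9, -15)), -1)) = Mul(Add(Pow(Add(-3, 19), 2), Add(Add(-163, -27), -65)), Pow(Add(-20, 0), -1)) = Mul(Add(Pow(16, 2), Add(-190, -65)), Pow(-20, -1)) = Mul(Add(256, -255), Rational(-1, 20)) = Mul(1, Rational(-1, 20)) = Rational(-1, 20)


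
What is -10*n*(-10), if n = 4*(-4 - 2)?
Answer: -2400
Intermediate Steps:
n = -24 (n = 4*(-6) = -24)
-10*n*(-10) = -10*(-24)*(-10) = 240*(-10) = -2400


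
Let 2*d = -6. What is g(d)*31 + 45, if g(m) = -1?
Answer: 14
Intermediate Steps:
d = -3 (d = (1/2)*(-6) = -3)
g(d)*31 + 45 = -1*31 + 45 = -31 + 45 = 14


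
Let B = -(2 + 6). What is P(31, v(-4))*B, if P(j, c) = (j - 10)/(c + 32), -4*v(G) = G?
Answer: -56/11 ≈ -5.0909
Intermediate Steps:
B = -8 (B = -1*8 = -8)
v(G) = -G/4
P(j, c) = (-10 + j)/(32 + c)
P(31, v(-4))*B = ((-10 + 31)/(32 - ¼*(-4)))*(-8) = (21/(32 + 1))*(-8) = (21/33)*(-8) = ((1/33)*21)*(-8) = (7/11)*(-8) = -56/11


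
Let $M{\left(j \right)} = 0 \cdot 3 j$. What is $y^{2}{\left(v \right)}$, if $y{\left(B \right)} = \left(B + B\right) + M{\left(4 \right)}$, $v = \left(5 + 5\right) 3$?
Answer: $3600$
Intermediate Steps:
$M{\left(j \right)} = 0$ ($M{\left(j \right)} = 0 j = 0$)
$v = 30$ ($v = 10 \cdot 3 = 30$)
$y{\left(B \right)} = 2 B$ ($y{\left(B \right)} = \left(B + B\right) + 0 = 2 B + 0 = 2 B$)
$y^{2}{\left(v \right)} = \left(2 \cdot 30\right)^{2} = 60^{2} = 3600$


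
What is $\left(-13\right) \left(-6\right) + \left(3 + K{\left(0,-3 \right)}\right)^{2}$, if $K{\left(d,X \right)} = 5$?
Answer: $142$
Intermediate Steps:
$\left(-13\right) \left(-6\right) + \left(3 + K{\left(0,-3 \right)}\right)^{2} = \left(-13\right) \left(-6\right) + \left(3 + 5\right)^{2} = 78 + 8^{2} = 78 + 64 = 142$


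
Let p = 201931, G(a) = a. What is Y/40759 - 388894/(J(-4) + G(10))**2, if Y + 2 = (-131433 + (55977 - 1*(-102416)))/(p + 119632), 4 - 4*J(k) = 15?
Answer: -81553164984809974/11022639092597 ≈ -7398.7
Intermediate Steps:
J(k) = -11/4 (J(k) = 1 - 1/4*15 = 1 - 15/4 = -11/4)
Y = -616166/321563 (Y = -2 + (-131433 + (55977 - 1*(-102416)))/(201931 + 119632) = -2 + (-131433 + (55977 + 102416))/321563 = -2 + (-131433 + 158393)*(1/321563) = -2 + 26960*(1/321563) = -2 + 26960/321563 = -616166/321563 ≈ -1.9162)
Y/40759 - 388894/(J(-4) + G(10))**2 = -616166/321563/40759 - 388894/(-11/4 + 10)**2 = -616166/321563*1/40759 - 388894/((29/4)**2) = -616166/13106586317 - 388894/841/16 = -616166/13106586317 - 388894*16/841 = -616166/13106586317 - 6222304/841 = -81553164984809974/11022639092597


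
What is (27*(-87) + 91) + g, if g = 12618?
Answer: 10360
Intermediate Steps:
(27*(-87) + 91) + g = (27*(-87) + 91) + 12618 = (-2349 + 91) + 12618 = -2258 + 12618 = 10360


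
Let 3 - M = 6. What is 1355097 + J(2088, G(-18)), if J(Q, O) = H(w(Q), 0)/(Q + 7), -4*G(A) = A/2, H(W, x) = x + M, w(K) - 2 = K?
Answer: 2838928212/2095 ≈ 1.3551e+6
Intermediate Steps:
M = -3 (M = 3 - 1*6 = 3 - 6 = -3)
w(K) = 2 + K
H(W, x) = -3 + x (H(W, x) = x - 3 = -3 + x)
G(A) = -A/8 (G(A) = -A/(4*2) = -A/8)
J(Q, O) = -3/(7 + Q) (J(Q, O) = (-3 + 0)/(Q + 7) = -3/(7 + Q))
1355097 + J(2088, G(-18)) = 1355097 - 3/(7 + 2088) = 1355097 - 3/2095 = 2838928212/2095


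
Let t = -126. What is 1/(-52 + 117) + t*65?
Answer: -532349/65 ≈ -8190.0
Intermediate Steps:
1/(-52 + 117) + t*65 = 1/(-52 + 117) - 126*65 = 1/65 - 8190 = -532349/65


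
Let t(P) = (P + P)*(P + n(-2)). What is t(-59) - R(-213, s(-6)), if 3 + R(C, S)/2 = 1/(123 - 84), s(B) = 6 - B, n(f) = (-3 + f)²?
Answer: 156700/39 ≈ 4017.9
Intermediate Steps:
t(P) = 2*P*(25 + P) (t(P) = (P + P)*(P + (-3 - 2)²) = (2*P)*(P + (-5)²) = (2*P)*(P + 25) = (2*P)*(25 + P) = 2*P*(25 + P))
R(C, S) = -232/39 (R(C, S) = -6 + 2/(123 - 84) = -6 + 2/39 = -232/39)
t(-59) - R(-213, s(-6)) = 2*(-59)*(25 - 59) - 1*(-232/39) = 2*(-59)*(-34) + 232/39 = 4012 + 232/39 = 156700/39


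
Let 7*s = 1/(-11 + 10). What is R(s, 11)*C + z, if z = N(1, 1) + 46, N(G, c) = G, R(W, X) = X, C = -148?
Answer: -1581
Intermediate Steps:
s = -1/7 (s = 1/(7*(-11 + 10)) = (1/7)/(-1) = (1/7)*(-1) = -1/7 ≈ -0.14286)
z = 47 (z = 1 + 46 = 47)
R(s, 11)*C + z = 11*(-148) + 47 = -1628 + 47 = -1581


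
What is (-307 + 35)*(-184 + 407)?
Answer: -60656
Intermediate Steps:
(-307 + 35)*(-184 + 407) = -272*223 = -60656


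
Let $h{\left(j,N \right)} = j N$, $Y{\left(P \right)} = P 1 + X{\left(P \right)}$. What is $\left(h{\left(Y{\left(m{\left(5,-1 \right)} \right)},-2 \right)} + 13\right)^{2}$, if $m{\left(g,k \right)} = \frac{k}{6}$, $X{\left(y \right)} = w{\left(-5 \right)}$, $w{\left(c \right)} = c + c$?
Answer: $\frac{10000}{9} \approx 1111.1$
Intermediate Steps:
$w{\left(c \right)} = 2 c$
$X{\left(y \right)} = -10$ ($X{\left(y \right)} = 2 \left(-5\right) = -10$)
$m{\left(g,k \right)} = \frac{k}{6}$ ($m{\left(g,k \right)} = k \frac{1}{6} = \frac{k}{6}$)
$Y{\left(P \right)} = -10 + P$ ($Y{\left(P \right)} = P 1 - 10 = P - 10 = -10 + P$)
$h{\left(j,N \right)} = N j$
$\left(h{\left(Y{\left(m{\left(5,-1 \right)} \right)},-2 \right)} + 13\right)^{2} = \left(- 2 \left(-10 + \frac{1}{6} \left(-1\right)\right) + 13\right)^{2} = \left(- 2 \left(-10 - \frac{1}{6}\right) + 13\right)^{2} = \left(\left(-2\right) \left(- \frac{61}{6}\right) + 13\right)^{2} = \left(\frac{61}{3} + 13\right)^{2} = \left(\frac{100}{3}\right)^{2} = \frac{10000}{9}$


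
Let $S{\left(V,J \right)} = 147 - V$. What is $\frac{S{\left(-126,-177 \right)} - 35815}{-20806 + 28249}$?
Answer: $- \frac{35542}{7443} \approx -4.7752$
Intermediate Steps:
$\frac{S{\left(-126,-177 \right)} - 35815}{-20806 + 28249} = \frac{\left(147 - -126\right) - 35815}{-20806 + 28249} = \frac{\left(147 + 126\right) - 35815}{7443} = \left(273 - 35815\right) \frac{1}{7443} = \left(-35542\right) \frac{1}{7443} = - \frac{35542}{7443}$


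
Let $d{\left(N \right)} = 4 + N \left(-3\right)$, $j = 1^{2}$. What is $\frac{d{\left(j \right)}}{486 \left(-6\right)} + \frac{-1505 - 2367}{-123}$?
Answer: $\frac{3763543}{119556} \approx 31.479$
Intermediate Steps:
$j = 1$
$d{\left(N \right)} = 4 - 3 N$
$\frac{d{\left(j \right)}}{486 \left(-6\right)} + \frac{-1505 - 2367}{-123} = \frac{4 - 3}{486 \left(-6\right)} + \frac{-1505 - 2367}{-123} = \frac{4 - 3}{-2916} + \left(-1505 - 2367\right) \left(- \frac{1}{123}\right) = 1 \left(- \frac{1}{2916}\right) - - \frac{3872}{123} = - \frac{1}{2916} + \frac{3872}{123} = \frac{3763543}{119556}$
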